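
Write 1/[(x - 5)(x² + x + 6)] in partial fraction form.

Cover-up at x = 5: A = 1/(5² + 1·5 + 6) = 1/36. Then B = -A = -1/36, C = -A·(1 + 5) = -1/6
Result: (1/36)/(x - 5) - ((1/36)x + 1/6)/(x² + x + 6)


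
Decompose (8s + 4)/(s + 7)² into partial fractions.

(8s + 4) = α(s + 7) + β. At s = -7: β = 8·(-7) + 4 = -52. Coeff of s: α = 8
Result: 8/(s + 7) - 52/(s + 7)²


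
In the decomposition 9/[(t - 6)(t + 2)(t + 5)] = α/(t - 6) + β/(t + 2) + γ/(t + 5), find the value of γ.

Cover-up at t = -5: γ = 9/[(-5 - 6)(-5 + 2)] = 9/[(-11)(-3)] = 9/33 = 3/11


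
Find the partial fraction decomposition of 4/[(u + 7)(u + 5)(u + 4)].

Using cover-up method: P = 2/3, Q = -2, R = 4/3
Result: (2/3)/(u + 7) - 2/(u + 5) + (4/3)/(u + 4)


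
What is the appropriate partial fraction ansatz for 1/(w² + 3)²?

Repeated quadratic factor: (Pw + Q)/(w² + 3) + (Rw + S)/(w² + 3)²


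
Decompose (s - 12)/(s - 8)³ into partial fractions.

(s - 12) = A(s - 8)² + B(s - 8) + C. At s = 8: C = 1·8 - 12 = -4. Coefficients: A = 0, B = 1
Result: 1/(s - 8)² - 4/(s - 8)³


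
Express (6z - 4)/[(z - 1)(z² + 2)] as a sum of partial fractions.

At z=1: α = (6·1 - 4)/(1² + 2) = 2/3. β = -α = -2/3, γ = 6 - 1·α = 16/3
Result: (2/3)/(z - 1) - ((2/3)z - 16/3)/(z² + 2)


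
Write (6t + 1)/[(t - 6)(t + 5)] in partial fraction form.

At t=6: α = (6·6 + 1)/(6 + 5) = 37/11. At t=-5: β = (6·(-5) + 1)/(-5 - 6) = 29/11
Result: (37/11)/(t - 6) + (29/11)/(t + 5)


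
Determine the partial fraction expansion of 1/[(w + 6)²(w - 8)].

Cover-up at w=8: R = 1/(8 + 6)² = 1/196. Cover-up at w=-6: Q = 1/(-6 - 8) = -1/14. Comparing w² coeff: P = -R = -1/196
Result: (-1/196)/(w + 6) - (1/14)/(w + 6)² + (1/196)/(w - 8)


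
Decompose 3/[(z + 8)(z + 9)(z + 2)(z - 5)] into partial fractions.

Using Heaviside cover-up: (1/26)/(z + 8) - (3/98)/(z + 9) - (1/98)/(z + 2) + (3/1274)/(z - 5)


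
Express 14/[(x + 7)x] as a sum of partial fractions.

14/(x + 7)x = P/(x + 7) + Q/x. P = 14/(-7 - 0) = -2, Q = 14/(0 + 7) = 2
Result: -2/(x + 7) + 2/x


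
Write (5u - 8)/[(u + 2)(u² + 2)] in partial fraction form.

At u=-2: P = (5·(-2) - 8)/((-2)² + 2) = -3. Q = -P = 3, R = 5 - (-2)·P = -1
Result: -3/(u + 2) + (3u - 1)/(u² + 2)


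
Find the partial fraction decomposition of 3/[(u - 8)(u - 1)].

3/(u - 8)(u - 1) = A/(u - 8) + B/(u - 1). A = 3/(8 - 1) = 3/7, B = 3/(1 - 8) = -3/7
Result: (3/7)/(u - 8) - (3/7)/(u - 1)


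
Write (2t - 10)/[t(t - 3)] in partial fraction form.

At t=0: A = (2·0 - 10)/(0 - 3) = 10/3. At t=3: B = (2·3 - 10)/(3 - 0) = -4/3
Result: (10/3)/t - (4/3)/(t - 3)


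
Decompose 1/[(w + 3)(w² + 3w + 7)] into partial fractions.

Cover-up at w = -3: α = 1/((-3)² + 3·(-3) + 7) = 1/7. Then β = -α = -1/7, γ = -α·(3 - 3) = 0
Result: (1/7)/(w + 3) - ((1/7)w)/(w² + 3w + 7)


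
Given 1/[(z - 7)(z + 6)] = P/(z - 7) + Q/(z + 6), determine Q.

Cover-up at z = -6: Q = 1/(-6 - 7) = -1/13


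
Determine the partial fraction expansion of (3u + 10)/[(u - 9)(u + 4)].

At u=9: A = (3·9 + 10)/(9 + 4) = 37/13. At u=-4: B = (3·(-4) + 10)/(-4 - 9) = 2/13
Result: (37/13)/(u - 9) + (2/13)/(u + 4)


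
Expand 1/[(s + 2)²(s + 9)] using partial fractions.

Cover-up at s=-9: C = 1/(-9 + 2)² = 1/49. Cover-up at s=-2: B = 1/(-2 + 9) = 1/7. Comparing s² coeff: A = -C = -1/49
Result: (-1/49)/(s + 2) + (1/7)/(s + 2)² + (1/49)/(s + 9)


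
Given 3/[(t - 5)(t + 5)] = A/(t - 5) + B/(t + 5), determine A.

Cover-up at t = 5: A = 3/(5 + 5) = 3/10


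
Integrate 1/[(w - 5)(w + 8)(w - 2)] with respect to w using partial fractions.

Cover-up: α = 1/39, β = 1/130, γ = -1/30. Decomposition: (1/39)/(w - 5) + (1/130)/(w + 8) - (1/30)/(w - 2). Integrate each term: (1/39) ln|(w - 5)| + (1/130) ln|(w + 8)| - (1/30) ln|(w - 2)| + C


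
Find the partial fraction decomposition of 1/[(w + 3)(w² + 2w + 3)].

Cover-up at w = -3: α = 1/((-3)² + 2·(-3) + 3) = 1/6. Then β = -α = -1/6, γ = -α·(2 - 3) = 1/6
Result: (1/6)/(w + 3) - ((1/6)w - 1/6)/(w² + 2w + 3)


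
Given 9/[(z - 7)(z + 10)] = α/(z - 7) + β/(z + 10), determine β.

Cover-up at z = -10: β = 9/(-10 - 7) = -9/17


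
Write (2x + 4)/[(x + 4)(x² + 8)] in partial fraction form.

At x=-4: P = (2·(-4) + 4)/((-4)² + 8) = -1/6. Q = -P = 1/6, R = 2 - (-4)·P = 4/3
Result: (-1/6)/(x + 4) + ((1/6)x + 4/3)/(x² + 8)


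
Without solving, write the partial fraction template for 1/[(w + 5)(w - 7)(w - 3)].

Three distinct linear factors: A/(w + 5) + B/(w - 7) + C/(w - 3)


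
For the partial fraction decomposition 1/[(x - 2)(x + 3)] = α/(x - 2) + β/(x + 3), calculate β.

Cover-up at x = -3: β = 1/(-3 - 2) = -1/5


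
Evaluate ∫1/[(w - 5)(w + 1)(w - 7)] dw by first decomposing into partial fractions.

Cover-up: A = -1/12, B = 1/48, C = 1/16. Decomposition: (-1/12)/(w - 5) + (1/48)/(w + 1) + (1/16)/(w - 7). Integrate each term: (-1/12) ln|(w - 5)| + (1/48) ln|(w + 1)| + (1/16) ln|(w - 7)| + C


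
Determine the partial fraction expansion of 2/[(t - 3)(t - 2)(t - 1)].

Using cover-up method: P = 1, Q = -2, R = 1
Result: 1/(t - 3) - 2/(t - 2) + 1/(t - 1)


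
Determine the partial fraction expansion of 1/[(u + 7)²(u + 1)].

Cover-up at u=-1: R = 1/(-1 + 7)² = 1/36. Cover-up at u=-7: Q = 1/(-7 + 1) = -1/6. Comparing u² coeff: P = -R = -1/36
Result: (-1/36)/(u + 7) - (1/6)/(u + 7)² + (1/36)/(u + 1)


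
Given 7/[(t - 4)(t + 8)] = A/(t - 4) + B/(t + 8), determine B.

Cover-up at t = -8: B = 7/(-8 - 4) = -7/12


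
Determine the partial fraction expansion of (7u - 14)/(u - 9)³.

(7u - 14) = P(u - 9)² + Q(u - 9) + R. At u = 9: R = 7·9 - 14 = 49. Coefficients: P = 0, Q = 7
Result: 7/(u - 9)² + 49/(u - 9)³


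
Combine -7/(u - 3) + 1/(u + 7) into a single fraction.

Common denominator (u - 3)(u + 7). Numerator: -7(u + 7) + 1(u - 3) = (-7u - 49) + (u - 3) = -6u - 52
Result: (-6u - 52)/[(u - 3)(u + 7)]


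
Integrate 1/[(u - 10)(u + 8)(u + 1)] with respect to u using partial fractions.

Cover-up: α = 1/198, β = 1/126, γ = -1/77. Decomposition: (1/198)/(u - 10) + (1/126)/(u + 8) - (1/77)/(u + 1). Integrate each term: (1/198) ln|(u - 10)| + (1/126) ln|(u + 8)| - (1/77) ln|(u + 1)| + C


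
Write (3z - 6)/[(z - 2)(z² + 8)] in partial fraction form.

At z=2: P = (3·2 - 6)/(2² + 8) = 0. Q = -P = 0, R = 3 - 2·P = 3
Result: (3)/(z² + 8)


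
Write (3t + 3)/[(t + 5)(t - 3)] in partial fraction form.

At t=-5: α = (3·(-5) + 3)/(-5 - 3) = 3/2. At t=3: β = (3·3 + 3)/(3 + 5) = 3/2
Result: (3/2)/(t + 5) + (3/2)/(t - 3)


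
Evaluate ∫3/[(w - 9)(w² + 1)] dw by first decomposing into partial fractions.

Cover-up at w=9: α = 3/(9²+1) = 3/82. Coeff matching: β = -3/82, γ = -27/82. Decomposition: (3/82)/(w - 9) - ((3/82)w + 27/82)/(w² + 1). Integrate: linear → ln, quadratic → (1/2)ln + arctan: (3/82) ln|(w - 9)| - (3/164) ln(w² + 1) - (27/82) arctan(w) + C


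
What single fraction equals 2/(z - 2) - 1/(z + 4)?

Common denominator (z - 2)(z + 4). Numerator: 2(z + 4) - 1(z - 2) = (2z + 8) - (z - 2) = z + 10
Result: (z + 10)/[(z - 2)(z + 4)]


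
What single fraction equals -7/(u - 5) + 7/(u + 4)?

Common denominator (u - 5)(u + 4). Numerator: -7(u + 4) + 7(u - 5) = (-7u - 28) + (7u - 35) = -63
Result: (-63)/[(u - 5)(u + 4)]


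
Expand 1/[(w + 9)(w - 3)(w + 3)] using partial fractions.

Using cover-up method: α = 1/72, β = 1/72, γ = -1/36
Result: (1/72)/(w + 9) + (1/72)/(w - 3) - (1/36)/(w + 3)


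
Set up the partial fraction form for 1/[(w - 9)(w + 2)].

Distinct linear factors: A/(w - 9) + B/(w + 2)


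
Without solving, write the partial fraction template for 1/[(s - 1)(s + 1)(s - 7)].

Three distinct linear factors: A/(s - 1) + B/(s + 1) + C/(s - 7)


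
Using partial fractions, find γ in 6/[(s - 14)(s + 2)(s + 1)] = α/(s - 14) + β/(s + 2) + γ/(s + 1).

Cover-up at s = -1: γ = 6/[(-1 - 14)(-1 + 2)] = 6/[(-15)(1)] = -6/15 = -2/5


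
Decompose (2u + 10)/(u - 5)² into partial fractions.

(2u + 10) = P(u - 5) + Q. At u = 5: Q = 2·5 + 10 = 20. Coeff of u: P = 2
Result: 2/(u - 5) + 20/(u - 5)²


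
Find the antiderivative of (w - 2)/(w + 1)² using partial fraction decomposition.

Decompose: A = 1, B = 1·(-1) - 2 = -3, so (w - 2)/(w + 1)² = 1/(w + 1) - 3/(w + 1)². Integrate: ∫ A/(w + 1) dw = ln|(w + 1)|; ∫ B/(w + 1)² dw = 3/(w + 1). Sum: ln|(w + 1)| + 3/(w + 1) + C


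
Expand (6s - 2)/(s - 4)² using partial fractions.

(6s - 2) = P(s - 4) + Q. At s = 4: Q = 6·4 - 2 = 22. Coeff of s: P = 6
Result: 6/(s - 4) + 22/(s - 4)²


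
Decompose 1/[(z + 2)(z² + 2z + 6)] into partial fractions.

Cover-up at z = -2: α = 1/((-2)² + 2·(-2) + 6) = 1/6. Then β = -α = -1/6, γ = -α·(2 - 2) = 0
Result: (1/6)/(z + 2) - ((1/6)z)/(z² + 2z + 6)


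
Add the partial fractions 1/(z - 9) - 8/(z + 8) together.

Common denominator (z - 9)(z + 8). Numerator: 1(z + 8) - 8(z - 9) = (z + 8) - (8z - 72) = -7z + 80
Result: (-7z + 80)/[(z - 9)(z + 8)]


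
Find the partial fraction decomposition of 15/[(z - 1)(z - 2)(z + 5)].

Using cover-up method: A = -5/2, B = 15/7, C = 5/14
Result: (-5/2)/(z - 1) + (15/7)/(z - 2) + (5/14)/(z + 5)


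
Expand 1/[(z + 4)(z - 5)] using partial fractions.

1/(z + 4)(z - 5) = α/(z + 4) + β/(z - 5). α = 1/(-4 - 5) = -1/9, β = 1/(5 + 4) = 1/9
Result: (-1/9)/(z + 4) + (1/9)/(z - 5)


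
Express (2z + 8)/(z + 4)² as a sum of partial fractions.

(2z + 8) = P(z + 4) + Q. At z = -4: Q = 2·(-4) + 8 = 0. Coeff of z: P = 2
Result: 2/(z + 4)


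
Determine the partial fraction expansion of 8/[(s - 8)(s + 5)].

8/(s - 8)(s + 5) = P/(s - 8) + Q/(s + 5). P = 8/(8 + 5) = 8/13, Q = 8/(-5 - 8) = -8/13
Result: (8/13)/(s - 8) - (8/13)/(s + 5)


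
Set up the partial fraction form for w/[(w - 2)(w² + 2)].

Linear + irreducible quadratic: P/(w - 2) + (Qw + R)/(w² + 2)


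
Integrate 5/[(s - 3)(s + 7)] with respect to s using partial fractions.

Decompose: 5/[(s - 3)(s + 7)] = (1/2)/(s - 3) - (1/2)/(s + 7). Integrate each term: (1/2) ln|(s - 3)| - (1/2) ln|(s + 7)| + C


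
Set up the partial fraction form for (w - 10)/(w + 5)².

Repeated linear factor: α/(w + 5) + β/(w + 5)²


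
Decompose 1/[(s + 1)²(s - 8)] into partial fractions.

Cover-up at s=8: C = 1/(8 + 1)² = 1/81. Cover-up at s=-1: B = 1/(-1 - 8) = -1/9. Comparing s² coeff: A = -C = -1/81
Result: (-1/81)/(s + 1) - (1/9)/(s + 1)² + (1/81)/(s - 8)


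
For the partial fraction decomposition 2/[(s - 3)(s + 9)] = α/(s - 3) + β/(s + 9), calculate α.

Cover-up at s = 3: α = 2/(3 + 9) = 2/12 = 1/6


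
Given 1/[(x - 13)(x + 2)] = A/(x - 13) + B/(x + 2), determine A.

Cover-up at x = 13: A = 1/(13 + 2) = 1/15


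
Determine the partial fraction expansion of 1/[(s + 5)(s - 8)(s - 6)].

Using cover-up method: α = 1/143, β = 1/26, γ = -1/22
Result: (1/143)/(s + 5) + (1/26)/(s - 8) - (1/22)/(s - 6)


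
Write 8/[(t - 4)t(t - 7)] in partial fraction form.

Using cover-up method: P = -2/3, Q = 2/7, R = 8/21
Result: (-2/3)/(t - 4) + (2/7)/t + (8/21)/(t - 7)


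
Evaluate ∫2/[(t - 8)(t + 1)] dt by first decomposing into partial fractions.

Decompose: 2/[(t - 8)(t + 1)] = (2/9)/(t - 8) - (2/9)/(t + 1). Integrate each term: (2/9) ln|(t - 8)| - (2/9) ln|(t + 1)| + C


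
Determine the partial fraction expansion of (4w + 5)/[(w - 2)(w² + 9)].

At w=2: A = (4·2 + 5)/(2² + 9) = 1. B = -A = -1, C = 4 - 2·A = 2
Result: 1/(w - 2) - (w - 2)/(w² + 9)


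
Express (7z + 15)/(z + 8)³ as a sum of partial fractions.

(7z + 15) = α(z + 8)² + β(z + 8) + γ. At z = -8: γ = 7·(-8) + 15 = -41. Coefficients: α = 0, β = 7
Result: 7/(z + 8)² - 41/(z + 8)³


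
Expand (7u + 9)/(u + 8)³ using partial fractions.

(7u + 9) = A(u + 8)² + B(u + 8) + C. At u = -8: C = 7·(-8) + 9 = -47. Coefficients: A = 0, B = 7
Result: 7/(u + 8)² - 47/(u + 8)³


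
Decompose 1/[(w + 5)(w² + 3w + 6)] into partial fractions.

Cover-up at w = -5: A = 1/((-5)² + 3·(-5) + 6) = 1/16. Then B = -A = -1/16, C = -A·(3 - 5) = 1/8
Result: (1/16)/(w + 5) - ((1/16)w - 1/8)/(w² + 3w + 6)


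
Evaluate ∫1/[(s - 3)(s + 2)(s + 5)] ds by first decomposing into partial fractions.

Cover-up: α = 1/40, β = -1/15, γ = 1/24. Decomposition: (1/40)/(s - 3) - (1/15)/(s + 2) + (1/24)/(s + 5). Integrate each term: (1/40) ln|(s - 3)| - (1/15) ln|(s + 2)| + (1/24) ln|(s + 5)| + C


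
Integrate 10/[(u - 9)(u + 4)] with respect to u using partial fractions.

Decompose: 10/[(u - 9)(u + 4)] = (10/13)/(u - 9) - (10/13)/(u + 4). Integrate each term: (10/13) ln|(u - 9)| - (10/13) ln|(u + 4)| + C


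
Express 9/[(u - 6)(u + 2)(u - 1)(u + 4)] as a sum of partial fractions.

Using Heaviside cover-up: (9/400)/(u - 6) + (3/16)/(u + 2) - (3/25)/(u - 1) - (9/100)/(u + 4)


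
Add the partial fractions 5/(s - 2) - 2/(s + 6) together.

Common denominator (s - 2)(s + 6). Numerator: 5(s + 6) - 2(s - 2) = (5s + 30) - (2s - 4) = 3s + 34
Result: (3s + 34)/[(s - 2)(s + 6)]


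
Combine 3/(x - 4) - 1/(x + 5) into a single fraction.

Common denominator (x - 4)(x + 5). Numerator: 3(x + 5) - 1(x - 4) = (3x + 15) - (x - 4) = 2x + 19
Result: (2x + 19)/[(x - 4)(x + 5)]


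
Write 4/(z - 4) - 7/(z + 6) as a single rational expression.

Common denominator (z - 4)(z + 6). Numerator: 4(z + 6) - 7(z - 4) = (4z + 24) - (7z - 28) = -3z + 52
Result: (-3z + 52)/[(z - 4)(z + 6)]


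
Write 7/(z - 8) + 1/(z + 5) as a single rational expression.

Common denominator (z - 8)(z + 5). Numerator: 7(z + 5) + 1(z - 8) = (7z + 35) + (z - 8) = 8z + 27
Result: (8z + 27)/[(z - 8)(z + 5)]


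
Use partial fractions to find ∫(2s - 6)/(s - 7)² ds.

Decompose: α = 2, β = 2·7 - 6 = 8, so (2s - 6)/(s - 7)² = 2/(s - 7) + 8/(s - 7)². Integrate: ∫ α/(s - 7) ds = 2 ln|(s - 7)|; ∫ β/(s - 7)² ds = -8/(s - 7). Sum: 2 ln|(s - 7)| - 8/(s - 7) + C


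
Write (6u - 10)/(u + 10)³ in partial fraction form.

(6u - 10) = P(u + 10)² + Q(u + 10) + R. At u = -10: R = 6·(-10) - 10 = -70. Coefficients: P = 0, Q = 6
Result: 6/(u + 10)² - 70/(u + 10)³


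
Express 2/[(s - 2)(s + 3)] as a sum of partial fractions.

2/(s - 2)(s + 3) = A/(s - 2) + B/(s + 3). A = 2/(2 + 3) = 2/5, B = 2/(-3 - 2) = -2/5
Result: (2/5)/(s - 2) - (2/5)/(s + 3)


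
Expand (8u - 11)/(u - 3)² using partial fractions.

(8u - 11) = A(u - 3) + B. At u = 3: B = 8·3 - 11 = 13. Coeff of u: A = 8
Result: 8/(u - 3) + 13/(u - 3)²


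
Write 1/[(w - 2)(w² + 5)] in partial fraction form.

Cover-up at w = 2: α = 1/(2² + 5) = 1/9. Then β = -α = -1/9, γ = -α·(0 + 2) = -2/9
Result: (1/9)/(w - 2) - ((1/9)w + 2/9)/(w² + 5)


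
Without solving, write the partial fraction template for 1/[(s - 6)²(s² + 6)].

Repeated linear + quadratic: A/(s - 6) + B/(s - 6)² + (Cs + D)/(s² + 6)


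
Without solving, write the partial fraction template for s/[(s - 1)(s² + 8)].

Linear + irreducible quadratic: P/(s - 1) + (Qs + R)/(s² + 8)


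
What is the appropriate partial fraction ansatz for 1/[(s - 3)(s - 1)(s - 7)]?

Three distinct linear factors: A/(s - 3) + B/(s - 1) + C/(s - 7)


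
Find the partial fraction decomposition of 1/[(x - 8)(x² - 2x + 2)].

Cover-up at x = 8: α = 1/(8² - 2·8 + 2) = 1/50. Then β = -α = -1/50, γ = -α·(-2 + 8) = -3/25
Result: (1/50)/(x - 8) - ((1/50)x + 3/25)/(x² - 2x + 2)


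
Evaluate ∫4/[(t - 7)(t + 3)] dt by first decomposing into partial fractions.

Decompose: 4/[(t - 7)(t + 3)] = (2/5)/(t - 7) - (2/5)/(t + 3). Integrate each term: (2/5) ln|(t - 7)| - (2/5) ln|(t + 3)| + C


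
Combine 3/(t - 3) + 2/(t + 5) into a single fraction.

Common denominator (t - 3)(t + 5). Numerator: 3(t + 5) + 2(t - 3) = (3t + 15) + (2t - 6) = 5t + 9
Result: (5t + 9)/[(t - 3)(t + 5)]


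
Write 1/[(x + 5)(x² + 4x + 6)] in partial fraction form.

Cover-up at x = -5: α = 1/((-5)² + 4·(-5) + 6) = 1/11. Then β = -α = -1/11, γ = -α·(4 - 5) = 1/11
Result: (1/11)/(x + 5) - ((1/11)x - 1/11)/(x² + 4x + 6)


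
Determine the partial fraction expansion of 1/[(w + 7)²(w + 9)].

Cover-up at w=-9: R = 1/(-9 + 7)² = 1/4. Cover-up at w=-7: Q = 1/(-7 + 9) = 1/2. Comparing w² coeff: P = -R = -1/4
Result: (-1/4)/(w + 7) + (1/2)/(w + 7)² + (1/4)/(w + 9)


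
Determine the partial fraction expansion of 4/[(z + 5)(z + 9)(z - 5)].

Using cover-up method: A = -1/10, B = 1/14, C = 1/35
Result: (-1/10)/(z + 5) + (1/14)/(z + 9) + (1/35)/(z - 5)


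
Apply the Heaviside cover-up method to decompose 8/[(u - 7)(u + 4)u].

Cover (u - 7), u=7: P = 8/[(7 + 4)(7 - 0)] = 8/77. Cover (u + 4), u=-4: Q = 8/[(-4 - 7)(-4 - 0)] = 2/11. Cover u, u=0: R = 8/[(0 - 7)(0 + 4)] = -2/7.
Result: (8/77)/(u - 7) + (2/11)/(u + 4) - (2/7)/u


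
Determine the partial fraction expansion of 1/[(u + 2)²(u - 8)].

Cover-up at u=8: R = 1/(8 + 2)² = 1/100. Cover-up at u=-2: Q = 1/(-2 - 8) = -1/10. Comparing u² coeff: P = -R = -1/100
Result: (-1/100)/(u + 2) - (1/10)/(u + 2)² + (1/100)/(u - 8)


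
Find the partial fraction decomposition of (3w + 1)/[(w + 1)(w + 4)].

At w=-1: P = (3·(-1) + 1)/(-1 + 4) = -2/3. At w=-4: Q = (3·(-4) + 1)/(-4 + 1) = 11/3
Result: (-2/3)/(w + 1) + (11/3)/(w + 4)


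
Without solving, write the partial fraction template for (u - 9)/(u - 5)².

Repeated linear factor: α/(u - 5) + β/(u - 5)²


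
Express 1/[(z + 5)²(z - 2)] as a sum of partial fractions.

Cover-up at z=2: γ = 1/(2 + 5)² = 1/49. Cover-up at z=-5: β = 1/(-5 - 2) = -1/7. Comparing z² coeff: α = -γ = -1/49
Result: (-1/49)/(z + 5) - (1/7)/(z + 5)² + (1/49)/(z - 2)


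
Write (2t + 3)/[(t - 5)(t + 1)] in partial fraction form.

At t=5: P = (2·5 + 3)/(5 + 1) = 13/6. At t=-1: Q = (2·(-1) + 3)/(-1 - 5) = -1/6
Result: (13/6)/(t - 5) - (1/6)/(t + 1)


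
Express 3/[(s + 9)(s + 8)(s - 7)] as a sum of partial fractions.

Using cover-up method: α = 3/16, β = -1/5, γ = 1/80
Result: (3/16)/(s + 9) - (1/5)/(s + 8) + (1/80)/(s - 7)


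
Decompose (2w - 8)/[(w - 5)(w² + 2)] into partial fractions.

At w=5: A = (2·5 - 8)/(5² + 2) = 2/27. B = -A = -2/27, C = 2 - 5·A = 44/27
Result: (2/27)/(w - 5) - ((2/27)w - 44/27)/(w² + 2)


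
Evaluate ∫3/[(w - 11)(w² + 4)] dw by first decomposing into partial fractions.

Cover-up at w=11: A = 3/(11²+4) = 3/125. Coeff matching: B = -3/125, C = -33/125. Decomposition: (3/125)/(w - 11) - ((3/125)w + 33/125)/(w² + 4). Integrate: linear → ln, quadratic → (1/2)ln + arctan: (3/125) ln|(w - 11)| - (3/250) ln(w² + 4) - (33/250) arctan(w/2) + C


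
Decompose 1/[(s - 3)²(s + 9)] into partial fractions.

Cover-up at s=-9: C = 1/(-9 - 3)² = 1/144. Cover-up at s=3: B = 1/(3 + 9) = 1/12. Comparing s² coeff: A = -C = -1/144
Result: (-1/144)/(s - 3) + (1/12)/(s - 3)² + (1/144)/(s + 9)


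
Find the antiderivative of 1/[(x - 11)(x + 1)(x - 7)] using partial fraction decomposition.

Cover-up: A = 1/48, B = 1/96, C = -1/32. Decomposition: (1/48)/(x - 11) + (1/96)/(x + 1) - (1/32)/(x - 7). Integrate each term: (1/48) ln|(x - 11)| + (1/96) ln|(x + 1)| - (1/32) ln|(x - 7)| + C


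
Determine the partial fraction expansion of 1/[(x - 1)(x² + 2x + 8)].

Cover-up at x = 1: P = 1/(1² + 2·1 + 8) = 1/11. Then Q = -P = -1/11, R = -P·(2 + 1) = -3/11
Result: (1/11)/(x - 1) - ((1/11)x + 3/11)/(x² + 2x + 8)


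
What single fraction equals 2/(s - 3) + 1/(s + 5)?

Common denominator (s - 3)(s + 5). Numerator: 2(s + 5) + 1(s - 3) = (2s + 10) + (s - 3) = 3s + 7
Result: (3s + 7)/[(s - 3)(s + 5)]


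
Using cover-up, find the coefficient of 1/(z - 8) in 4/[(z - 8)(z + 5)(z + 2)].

Cover (z - 8), set z=8: 4/[(8 + 5)(8 + 2)] = 2/65


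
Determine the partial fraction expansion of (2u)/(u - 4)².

(2u) = A(u - 4) + B. At u = 4: B = 2·4 + 0 = 8. Coeff of u: A = 2
Result: 2/(u - 4) + 8/(u - 4)²


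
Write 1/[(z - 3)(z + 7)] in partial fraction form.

1/(z - 3)(z + 7) = P/(z - 3) + Q/(z + 7). P = 1/(3 + 7) = 1/10, Q = 1/(-7 - 3) = -1/10
Result: (1/10)/(z - 3) - (1/10)/(z + 7)


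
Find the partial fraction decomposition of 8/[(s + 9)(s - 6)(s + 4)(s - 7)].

Using Heaviside cover-up: (-1/150)/(s + 9) - (4/75)/(s - 6) + (4/275)/(s + 4) + (1/22)/(s - 7)


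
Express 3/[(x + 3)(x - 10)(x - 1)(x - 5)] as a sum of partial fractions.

Using Heaviside cover-up: (-3/416)/(x + 3) + (1/195)/(x - 10) + (1/48)/(x - 1) - (3/160)/(x - 5)


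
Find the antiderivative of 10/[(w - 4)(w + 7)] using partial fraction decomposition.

Decompose: 10/[(w - 4)(w + 7)] = (10/11)/(w - 4) - (10/11)/(w + 7). Integrate each term: (10/11) ln|(w - 4)| - (10/11) ln|(w + 7)| + C


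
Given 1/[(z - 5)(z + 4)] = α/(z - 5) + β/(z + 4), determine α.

Cover-up at z = 5: α = 1/(5 + 4) = 1/9


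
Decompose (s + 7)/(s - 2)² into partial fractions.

(s + 7) = P(s - 2) + Q. At s = 2: Q = 1·2 + 7 = 9. Coeff of s: P = 1
Result: 1/(s - 2) + 9/(s - 2)²


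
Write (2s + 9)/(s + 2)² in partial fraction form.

(2s + 9) = P(s + 2) + Q. At s = -2: Q = 2·(-2) + 9 = 5. Coeff of s: P = 2
Result: 2/(s + 2) + 5/(s + 2)²


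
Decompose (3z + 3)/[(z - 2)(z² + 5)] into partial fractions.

At z=2: A = (3·2 + 3)/(2² + 5) = 1. B = -A = -1, C = 3 - 2·A = 1
Result: 1/(z - 2) - (z - 1)/(z² + 5)


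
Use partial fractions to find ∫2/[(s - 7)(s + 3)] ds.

Decompose: 2/[(s - 7)(s + 3)] = (1/5)/(s - 7) - (1/5)/(s + 3). Integrate each term: (1/5) ln|(s - 7)| - (1/5) ln|(s + 3)| + C


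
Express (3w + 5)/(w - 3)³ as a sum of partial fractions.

(3w + 5) = P(w - 3)² + Q(w - 3) + R. At w = 3: R = 3·3 + 5 = 14. Coefficients: P = 0, Q = 3
Result: 3/(w - 3)² + 14/(w - 3)³


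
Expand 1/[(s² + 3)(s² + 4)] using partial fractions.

Coefficient matching gives A = C = 0, B = 1/(4-3) = 1, D = -B = -1
Result: 1/(s² + 3) - 1/(s² + 4)


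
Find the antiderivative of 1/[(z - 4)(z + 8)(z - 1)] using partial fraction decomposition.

Cover-up: A = 1/36, B = 1/108, C = -1/27. Decomposition: (1/36)/(z - 4) + (1/108)/(z + 8) - (1/27)/(z - 1). Integrate each term: (1/36) ln|(z - 4)| + (1/108) ln|(z + 8)| - (1/27) ln|(z - 1)| + C


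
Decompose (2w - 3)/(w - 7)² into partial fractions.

(2w - 3) = A(w - 7) + B. At w = 7: B = 2·7 - 3 = 11. Coeff of w: A = 2
Result: 2/(w - 7) + 11/(w - 7)²


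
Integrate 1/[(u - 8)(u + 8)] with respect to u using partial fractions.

Decompose: 1/[(u - 8)(u + 8)] = (1/16)/(u - 8) - (1/16)/(u + 8). Integrate each term: (1/16) ln|(u - 8)| - (1/16) ln|(u + 8)| + C


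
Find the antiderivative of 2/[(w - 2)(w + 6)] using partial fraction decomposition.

Decompose: 2/[(w - 2)(w + 6)] = (1/4)/(w - 2) - (1/4)/(w + 6). Integrate each term: (1/4) ln|(w - 2)| - (1/4) ln|(w + 6)| + C


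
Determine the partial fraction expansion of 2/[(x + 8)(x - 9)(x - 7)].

Using cover-up method: P = 2/255, Q = 1/17, R = -1/15
Result: (2/255)/(x + 8) + (1/17)/(x - 9) - (1/15)/(x - 7)


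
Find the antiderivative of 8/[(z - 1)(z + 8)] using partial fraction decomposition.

Decompose: 8/[(z - 1)(z + 8)] = (8/9)/(z - 1) - (8/9)/(z + 8). Integrate each term: (8/9) ln|(z - 1)| - (8/9) ln|(z + 8)| + C


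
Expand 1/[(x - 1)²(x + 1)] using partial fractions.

Cover-up at x=-1: γ = 1/(-1 - 1)² = 1/4. Cover-up at x=1: β = 1/(1 + 1) = 1/2. Comparing x² coeff: α = -γ = -1/4
Result: (-1/4)/(x - 1) + (1/2)/(x - 1)² + (1/4)/(x + 1)


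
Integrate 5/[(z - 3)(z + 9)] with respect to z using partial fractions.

Decompose: 5/[(z - 3)(z + 9)] = (5/12)/(z - 3) - (5/12)/(z + 9). Integrate each term: (5/12) ln|(z - 3)| - (5/12) ln|(z + 9)| + C


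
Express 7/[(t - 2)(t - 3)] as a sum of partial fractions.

7/(t - 2)(t - 3) = α/(t - 2) + β/(t - 3). α = 7/(2 - 3) = -7, β = 7/(3 - 2) = 7
Result: -7/(t - 2) + 7/(t - 3)


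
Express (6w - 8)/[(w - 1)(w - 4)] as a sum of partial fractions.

At w=1: A = (6·1 - 8)/(1 - 4) = 2/3. At w=4: B = (6·4 - 8)/(4 - 1) = 16/3
Result: (2/3)/(w - 1) + (16/3)/(w - 4)


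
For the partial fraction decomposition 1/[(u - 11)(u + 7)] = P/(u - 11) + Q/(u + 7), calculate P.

Cover-up at u = 11: P = 1/(11 + 7) = 1/18


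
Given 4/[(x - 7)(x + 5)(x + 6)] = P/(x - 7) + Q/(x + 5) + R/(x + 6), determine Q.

Cover-up at x = -5: Q = 4/[(-5 - 7)(-5 + 6)] = 4/[(-12)(1)] = -4/12 = -1/3


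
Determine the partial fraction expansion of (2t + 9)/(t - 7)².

(2t + 9) = A(t - 7) + B. At t = 7: B = 2·7 + 9 = 23. Coeff of t: A = 2
Result: 2/(t - 7) + 23/(t - 7)²


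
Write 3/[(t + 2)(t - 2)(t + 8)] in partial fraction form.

Using cover-up method: α = -1/8, β = 3/40, γ = 1/20
Result: (-1/8)/(t + 2) + (3/40)/(t - 2) + (1/20)/(t + 8)


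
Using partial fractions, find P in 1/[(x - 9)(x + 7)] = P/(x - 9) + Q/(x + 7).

Cover-up at x = 9: P = 1/(9 + 7) = 1/16


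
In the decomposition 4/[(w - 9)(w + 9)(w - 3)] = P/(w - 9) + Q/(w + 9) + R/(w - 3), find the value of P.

Cover-up at w = 9: P = 4/[(9 + 9)(9 - 3)] = 4/[(18)(6)] = 4/108 = 1/27


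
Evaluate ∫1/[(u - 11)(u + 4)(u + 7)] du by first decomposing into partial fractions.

Cover-up: α = 1/270, β = -1/45, γ = 1/54. Decomposition: (1/270)/(u - 11) - (1/45)/(u + 4) + (1/54)/(u + 7). Integrate each term: (1/270) ln|(u - 11)| - (1/45) ln|(u + 4)| + (1/54) ln|(u + 7)| + C


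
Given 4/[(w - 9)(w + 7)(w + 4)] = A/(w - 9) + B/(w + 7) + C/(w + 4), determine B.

Cover-up at w = -7: B = 4/[(-7 - 9)(-7 + 4)] = 4/[(-16)(-3)] = 4/48 = 1/12


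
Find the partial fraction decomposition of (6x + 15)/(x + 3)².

(6x + 15) = A(x + 3) + B. At x = -3: B = 6·(-3) + 15 = -3. Coeff of x: A = 6
Result: 6/(x + 3) - 3/(x + 3)²


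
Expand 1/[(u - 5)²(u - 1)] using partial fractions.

Cover-up at u=1: γ = 1/(1 - 5)² = 1/16. Cover-up at u=5: β = 1/(5 - 1) = 1/4. Comparing u² coeff: α = -γ = -1/16
Result: (-1/16)/(u - 5) + (1/4)/(u - 5)² + (1/16)/(u - 1)


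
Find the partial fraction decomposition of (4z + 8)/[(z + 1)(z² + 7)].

At z=-1: α = (4·(-1) + 8)/((-1)² + 7) = 1/2. β = -α = -1/2, γ = 4 - (-1)·α = 9/2
Result: (1/2)/(z + 1) - ((1/2)z - 9/2)/(z² + 7)


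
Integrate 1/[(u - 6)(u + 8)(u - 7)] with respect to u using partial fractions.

Cover-up: P = -1/14, Q = 1/210, R = 1/15. Decomposition: (-1/14)/(u - 6) + (1/210)/(u + 8) + (1/15)/(u - 7). Integrate each term: (-1/14) ln|(u - 6)| + (1/210) ln|(u + 8)| + (1/15) ln|(u - 7)| + C


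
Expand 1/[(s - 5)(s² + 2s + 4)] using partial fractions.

Cover-up at s = 5: α = 1/(5² + 2·5 + 4) = 1/39. Then β = -α = -1/39, γ = -α·(2 + 5) = -7/39
Result: (1/39)/(s - 5) - ((1/39)s + 7/39)/(s² + 2s + 4)


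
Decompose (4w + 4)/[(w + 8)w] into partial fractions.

At w=-8: A = (4·(-8) + 4)/(-8 - 0) = 7/2. At w=0: B = (4·0 + 4)/(0 + 8) = 1/2
Result: (7/2)/(w + 8) + (1/2)/w


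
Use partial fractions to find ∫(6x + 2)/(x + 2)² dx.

Decompose: α = 6, β = 6·(-2) + 2 = -10, so (6x + 2)/(x + 2)² = 6/(x + 2) - 10/(x + 2)². Integrate: ∫ α/(x + 2) dx = 6 ln|(x + 2)|; ∫ β/(x + 2)² dx = 10/(x + 2). Sum: 6 ln|(x + 2)| + 10/(x + 2) + C


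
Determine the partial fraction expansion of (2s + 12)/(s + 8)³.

(2s + 12) = P(s + 8)² + Q(s + 8) + R. At s = -8: R = 2·(-8) + 12 = -4. Coefficients: P = 0, Q = 2
Result: 2/(s + 8)² - 4/(s + 8)³


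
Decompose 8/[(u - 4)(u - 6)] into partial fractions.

8/(u - 4)(u - 6) = P/(u - 4) + Q/(u - 6). P = 8/(4 - 6) = -4, Q = 8/(6 - 4) = 4
Result: -4/(u - 4) + 4/(u - 6)


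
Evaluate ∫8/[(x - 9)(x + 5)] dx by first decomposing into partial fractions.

Decompose: 8/[(x - 9)(x + 5)] = (4/7)/(x - 9) - (4/7)/(x + 5). Integrate each term: (4/7) ln|(x - 9)| - (4/7) ln|(x + 5)| + C


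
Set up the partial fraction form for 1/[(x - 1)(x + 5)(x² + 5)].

Two linear + quadratic: α/(x - 1) + β/(x + 5) + (γx + δ)/(x² + 5)


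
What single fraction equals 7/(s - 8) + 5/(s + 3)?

Common denominator (s - 8)(s + 3). Numerator: 7(s + 3) + 5(s - 8) = (7s + 21) + (5s - 40) = 12s - 19
Result: (12s - 19)/[(s - 8)(s + 3)]


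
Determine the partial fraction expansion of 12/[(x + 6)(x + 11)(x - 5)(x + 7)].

Using Heaviside cover-up: (-12/55)/(x + 6) - (3/80)/(x + 11) + (1/176)/(x - 5) + (1/4)/(x + 7)


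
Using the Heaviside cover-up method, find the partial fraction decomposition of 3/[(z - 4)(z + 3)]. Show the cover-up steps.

Cover (z - 4): set z=4, get P = 3/(4 + 3) = 3/7. Cover (z + 3): set z=-3, get Q = 3/(-3 - 4) = -3/7.
Result: (3/7)/(z - 4) - (3/7)/(z + 3)


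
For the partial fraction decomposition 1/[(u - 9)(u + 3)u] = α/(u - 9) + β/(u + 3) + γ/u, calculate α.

Cover-up at u = 9: α = 1/[(9 + 3)(9 - 0)] = 1/[(12)(9)] = 1/108


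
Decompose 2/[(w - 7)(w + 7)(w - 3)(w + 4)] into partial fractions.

Using Heaviside cover-up: (1/308)/(w - 7) - (1/210)/(w + 7) - (1/140)/(w - 3) + (2/231)/(w + 4)


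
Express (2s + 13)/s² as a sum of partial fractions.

(2s + 13) = Ps + Q. At s = 0: Q = 2·0 + 13 = 13. Coeff of s: P = 2
Result: 2/s + 13/s²


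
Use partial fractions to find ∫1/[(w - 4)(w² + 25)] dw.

Cover-up at w=4: P = 1/(4²+25) = 1/41. Coeff matching: Q = -1/41, R = -4/41. Decomposition: (1/41)/(w - 4) - ((1/41)w + 4/41)/(w² + 25). Integrate: linear → ln, quadratic → (1/2)ln + arctan: (1/41) ln|(w - 4)| - (1/82) ln(w² + 25) - (4/205) arctan(w/5) + C


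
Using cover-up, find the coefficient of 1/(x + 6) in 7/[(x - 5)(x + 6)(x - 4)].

Cover (x + 6), set x=-6: 7/[(-6 - 5)(-6 - 4)] = 7/110


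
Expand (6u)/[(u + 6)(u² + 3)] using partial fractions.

At u=-6: P = (6·(-6) + 0)/((-6)² + 3) = -12/13. Q = -P = 12/13, R = 6 - (-6)·P = 6/13
Result: (-12/13)/(u + 6) + ((12/13)u + 6/13)/(u² + 3)


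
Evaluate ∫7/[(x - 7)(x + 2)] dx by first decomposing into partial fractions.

Decompose: 7/[(x - 7)(x + 2)] = (7/9)/(x - 7) - (7/9)/(x + 2). Integrate each term: (7/9) ln|(x - 7)| - (7/9) ln|(x + 2)| + C


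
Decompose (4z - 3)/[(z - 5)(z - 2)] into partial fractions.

At z=5: α = (4·5 - 3)/(5 - 2) = 17/3. At z=2: β = (4·2 - 3)/(2 - 5) = -5/3
Result: (17/3)/(z - 5) - (5/3)/(z - 2)


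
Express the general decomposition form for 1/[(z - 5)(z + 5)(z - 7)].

Three distinct linear factors: α/(z - 5) + β/(z + 5) + γ/(z - 7)


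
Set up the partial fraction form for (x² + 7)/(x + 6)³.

Repeated linear factor (power 3): P/(x + 6) + Q/(x + 6)² + R/(x + 6)³


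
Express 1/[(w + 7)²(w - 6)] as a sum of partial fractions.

Cover-up at w=6: γ = 1/(6 + 7)² = 1/169. Cover-up at w=-7: β = 1/(-7 - 6) = -1/13. Comparing w² coeff: α = -γ = -1/169
Result: (-1/169)/(w + 7) - (1/13)/(w + 7)² + (1/169)/(w - 6)


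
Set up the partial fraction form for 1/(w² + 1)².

Repeated quadratic factor: (Pw + Q)/(w² + 1) + (Rw + S)/(w² + 1)²


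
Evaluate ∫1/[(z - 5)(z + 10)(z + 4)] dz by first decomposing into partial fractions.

Cover-up: α = 1/135, β = 1/90, γ = -1/54. Decomposition: (1/135)/(z - 5) + (1/90)/(z + 10) - (1/54)/(z + 4). Integrate each term: (1/135) ln|(z - 5)| + (1/90) ln|(z + 10)| - (1/54) ln|(z + 4)| + C


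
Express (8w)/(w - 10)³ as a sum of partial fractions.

(8w) = A(w - 10)² + B(w - 10) + C. At w = 10: C = 8·10 + 0 = 80. Coefficients: A = 0, B = 8
Result: 8/(w - 10)² + 80/(w - 10)³


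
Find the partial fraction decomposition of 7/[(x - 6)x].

7/(x - 6)x = A/(x - 6) + B/x. A = 7/(6 - 0) = 7/6, B = 7/(0 - 6) = -7/6
Result: (7/6)/(x - 6) - (7/6)/x


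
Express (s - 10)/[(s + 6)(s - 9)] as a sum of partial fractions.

At s=-6: α = (1·(-6) - 10)/(-6 - 9) = 16/15. At s=9: β = (1·9 - 10)/(9 + 6) = -1/15
Result: (16/15)/(s + 6) - (1/15)/(s - 9)


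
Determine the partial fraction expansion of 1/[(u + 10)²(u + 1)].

Cover-up at u=-1: γ = 1/(-1 + 10)² = 1/81. Cover-up at u=-10: β = 1/(-10 + 1) = -1/9. Comparing u² coeff: α = -γ = -1/81
Result: (-1/81)/(u + 10) - (1/9)/(u + 10)² + (1/81)/(u + 1)


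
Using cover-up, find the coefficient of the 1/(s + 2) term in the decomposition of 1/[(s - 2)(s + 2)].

Cover (s + 2), set s=-2: 1/((s - 2) at s=-2) = 1/(-4) = -1/4


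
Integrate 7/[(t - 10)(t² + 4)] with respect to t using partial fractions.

Cover-up at t=10: P = 7/(10²+4) = 7/104. Coeff matching: Q = -7/104, R = -35/52. Decomposition: (7/104)/(t - 10) - ((7/104)t + 35/52)/(t² + 4). Integrate: linear → ln, quadratic → (1/2)ln + arctan: (7/104) ln|(t - 10)| - (7/208) ln(t² + 4) - (35/104) arctan(t/2) + C


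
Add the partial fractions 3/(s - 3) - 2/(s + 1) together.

Common denominator (s - 3)(s + 1). Numerator: 3(s + 1) - 2(s - 3) = (3s + 3) - (2s - 6) = s + 9
Result: (s + 9)/[(s - 3)(s + 1)]


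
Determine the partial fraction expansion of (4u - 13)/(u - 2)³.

(4u - 13) = A(u - 2)² + B(u - 2) + C. At u = 2: C = 4·2 - 13 = -5. Coefficients: A = 0, B = 4
Result: 4/(u - 2)² - 5/(u - 2)³


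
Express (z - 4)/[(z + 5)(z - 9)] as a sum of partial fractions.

At z=-5: α = (1·(-5) - 4)/(-5 - 9) = 9/14. At z=9: β = (1·9 - 4)/(9 + 5) = 5/14
Result: (9/14)/(z + 5) + (5/14)/(z - 9)


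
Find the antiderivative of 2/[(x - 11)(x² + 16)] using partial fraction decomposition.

Cover-up at x=11: α = 2/(11²+16) = 2/137. Coeff matching: β = -2/137, γ = -22/137. Decomposition: (2/137)/(x - 11) - ((2/137)x + 22/137)/(x² + 16). Integrate: linear → ln, quadratic → (1/2)ln + arctan: (2/137) ln|(x - 11)| - (1/137) ln(x² + 16) - (11/274) arctan(x/4) + C


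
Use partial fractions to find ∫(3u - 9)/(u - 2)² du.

Decompose: α = 3, β = 3·2 - 9 = -3, so (3u - 9)/(u - 2)² = 3/(u - 2) - 3/(u - 2)². Integrate: ∫ α/(u - 2) du = 3 ln|(u - 2)|; ∫ β/(u - 2)² du = 3/(u - 2). Sum: 3 ln|(u - 2)| + 3/(u - 2) + C


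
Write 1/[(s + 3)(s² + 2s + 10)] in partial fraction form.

Cover-up at s = -3: P = 1/((-3)² + 2·(-3) + 10) = 1/13. Then Q = -P = -1/13, R = -P·(2 - 3) = 1/13
Result: (1/13)/(s + 3) - ((1/13)s - 1/13)/(s² + 2s + 10)


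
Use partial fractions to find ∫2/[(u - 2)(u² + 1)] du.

Cover-up at u=2: P = 2/(2²+1) = 2/5. Coeff matching: Q = -2/5, R = -4/5. Decomposition: (2/5)/(u - 2) - ((2/5)u + 4/5)/(u² + 1). Integrate: linear → ln, quadratic → (1/2)ln + arctan: (2/5) ln|(u - 2)| - (1/5) ln(u² + 1) - (4/5) arctan(u) + C


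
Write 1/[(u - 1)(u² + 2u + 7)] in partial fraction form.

Cover-up at u = 1: α = 1/(1² + 2·1 + 7) = 1/10. Then β = -α = -1/10, γ = -α·(2 + 1) = -3/10
Result: (1/10)/(u - 1) - ((1/10)u + 3/10)/(u² + 2u + 7)


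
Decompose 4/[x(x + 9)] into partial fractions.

4/x(x + 9) = P/x + Q/(x + 9). P = 4/(0 + 9) = 4/9, Q = 4/(-9 - 0) = -4/9
Result: (4/9)/x - (4/9)/(x + 9)


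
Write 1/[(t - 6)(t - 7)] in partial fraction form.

1/(t - 6)(t - 7) = P/(t - 6) + Q/(t - 7). P = 1/(6 - 7) = -1, Q = 1/(7 - 6) = 1
Result: -1/(t - 6) + 1/(t - 7)


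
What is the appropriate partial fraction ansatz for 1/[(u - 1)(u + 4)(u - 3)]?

Three distinct linear factors: P/(u - 1) + Q/(u + 4) + R/(u - 3)


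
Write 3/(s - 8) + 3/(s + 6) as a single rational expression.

Common denominator (s - 8)(s + 6). Numerator: 3(s + 6) + 3(s - 8) = (3s + 18) + (3s - 24) = 6s - 6
Result: (6s - 6)/[(s - 8)(s + 6)]


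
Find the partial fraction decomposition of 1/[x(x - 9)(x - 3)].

Using cover-up method: A = 1/27, B = 1/54, C = -1/18
Result: (1/27)/x + (1/54)/(x - 9) - (1/18)/(x - 3)


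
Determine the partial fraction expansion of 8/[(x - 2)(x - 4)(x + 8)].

Using cover-up method: A = -2/5, B = 1/3, C = 1/15
Result: (-2/5)/(x - 2) + (1/3)/(x - 4) + (1/15)/(x + 8)


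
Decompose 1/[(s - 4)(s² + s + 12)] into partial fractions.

Cover-up at s = 4: α = 1/(4² + 1·4 + 12) = 1/32. Then β = -α = -1/32, γ = -α·(1 + 4) = -5/32
Result: (1/32)/(s - 4) - ((1/32)s + 5/32)/(s² + s + 12)


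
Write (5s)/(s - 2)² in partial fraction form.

(5s) = α(s - 2) + β. At s = 2: β = 5·2 + 0 = 10. Coeff of s: α = 5
Result: 5/(s - 2) + 10/(s - 2)²


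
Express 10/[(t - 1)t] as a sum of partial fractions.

10/(t - 1)t = A/(t - 1) + B/t. A = 10/(1 - 0) = 10, B = 10/(0 - 1) = -10
Result: 10/(t - 1) - 10/t


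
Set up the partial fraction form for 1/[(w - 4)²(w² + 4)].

Repeated linear + quadratic: α/(w - 4) + β/(w - 4)² + (γw + δ)/(w² + 4)


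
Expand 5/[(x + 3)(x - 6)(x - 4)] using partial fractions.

Using cover-up method: α = 5/63, β = 5/18, γ = -5/14
Result: (5/63)/(x + 3) + (5/18)/(x - 6) - (5/14)/(x - 4)


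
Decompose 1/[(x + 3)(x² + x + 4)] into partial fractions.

Cover-up at x = -3: A = 1/((-3)² + 1·(-3) + 4) = 1/10. Then B = -A = -1/10, C = -A·(1 - 3) = 1/5
Result: (1/10)/(x + 3) - ((1/10)x - 1/5)/(x² + x + 4)


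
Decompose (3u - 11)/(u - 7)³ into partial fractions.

(3u - 11) = P(u - 7)² + Q(u - 7) + R. At u = 7: R = 3·7 - 11 = 10. Coefficients: P = 0, Q = 3
Result: 3/(u - 7)² + 10/(u - 7)³


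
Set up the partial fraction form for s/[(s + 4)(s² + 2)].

Linear + irreducible quadratic: P/(s + 4) + (Qs + R)/(s² + 2)


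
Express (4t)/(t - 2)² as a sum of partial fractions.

(4t) = A(t - 2) + B. At t = 2: B = 4·2 + 0 = 8. Coeff of t: A = 4
Result: 4/(t - 2) + 8/(t - 2)²


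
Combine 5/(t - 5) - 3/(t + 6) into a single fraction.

Common denominator (t - 5)(t + 6). Numerator: 5(t + 6) - 3(t - 5) = (5t + 30) - (3t - 15) = 2t + 45
Result: (2t + 45)/[(t - 5)(t + 6)]


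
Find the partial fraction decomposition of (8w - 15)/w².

(8w - 15) = αw + β. At w = 0: β = 8·0 - 15 = -15. Coeff of w: α = 8
Result: 8/w - 15/w²


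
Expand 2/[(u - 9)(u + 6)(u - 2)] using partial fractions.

Using cover-up method: A = 2/105, B = 1/60, C = -1/28
Result: (2/105)/(u - 9) + (1/60)/(u + 6) - (1/28)/(u - 2)


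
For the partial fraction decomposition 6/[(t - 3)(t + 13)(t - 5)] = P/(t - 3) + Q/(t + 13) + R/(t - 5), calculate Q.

Cover-up at t = -13: Q = 6/[(-13 - 3)(-13 - 5)] = 6/[(-16)(-18)] = 6/288 = 1/48


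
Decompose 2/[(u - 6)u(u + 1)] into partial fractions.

Using cover-up method: α = 1/21, β = -1/3, γ = 2/7
Result: (1/21)/(u - 6) - (1/3)/u + (2/7)/(u + 1)


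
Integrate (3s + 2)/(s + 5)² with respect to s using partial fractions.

Decompose: α = 3, β = 3·(-5) + 2 = -13, so (3s + 2)/(s + 5)² = 3/(s + 5) - 13/(s + 5)². Integrate: ∫ α/(s + 5) ds = 3 ln|(s + 5)|; ∫ β/(s + 5)² ds = 13/(s + 5). Sum: 3 ln|(s + 5)| + 13/(s + 5) + C


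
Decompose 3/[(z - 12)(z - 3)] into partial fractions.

3/(z - 12)(z - 3) = α/(z - 12) + β/(z - 3). α = 3/(12 - 3) = 1/3, β = 3/(3 - 12) = -1/3
Result: (1/3)/(z - 12) - (1/3)/(z - 3)


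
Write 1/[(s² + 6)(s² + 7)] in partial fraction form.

Coefficient matching gives P = R = 0, Q = 1/(7-6) = 1, S = -Q = -1
Result: 1/(s² + 6) - 1/(s² + 7)


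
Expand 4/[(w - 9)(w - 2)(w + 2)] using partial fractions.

Using cover-up method: A = 4/77, B = -1/7, C = 1/11
Result: (4/77)/(w - 9) - (1/7)/(w - 2) + (1/11)/(w + 2)


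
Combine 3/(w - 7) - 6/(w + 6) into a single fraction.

Common denominator (w - 7)(w + 6). Numerator: 3(w + 6) - 6(w - 7) = (3w + 18) - (6w - 42) = -3w + 60
Result: (-3w + 60)/[(w - 7)(w + 6)]


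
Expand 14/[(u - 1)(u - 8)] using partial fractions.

14/(u - 1)(u - 8) = P/(u - 1) + Q/(u - 8). P = 14/(1 - 8) = -2, Q = 14/(8 - 1) = 2
Result: -2/(u - 1) + 2/(u - 8)


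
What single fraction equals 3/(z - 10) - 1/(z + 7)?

Common denominator (z - 10)(z + 7). Numerator: 3(z + 7) - 1(z - 10) = (3z + 21) - (z - 10) = 2z + 31
Result: (2z + 31)/[(z - 10)(z + 7)]
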